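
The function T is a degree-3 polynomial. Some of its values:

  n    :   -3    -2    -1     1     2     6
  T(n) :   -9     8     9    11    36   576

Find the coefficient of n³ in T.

Write T(n) = an³ + bn² + cn + d; the 6 given values yield a linear system in the 4 coefficients.
Solving, T(n) = 2n³ + 4n² - n + 6.
The coefficient of n³ is 2.

2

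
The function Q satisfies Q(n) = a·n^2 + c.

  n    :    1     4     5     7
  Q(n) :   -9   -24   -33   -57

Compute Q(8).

-72

From Q(1) = -9 and Q(4) = -24: 1a + c = -9 and 16a + c = -24.
Subtracting: 15a = -15, so a = -1; then c = -9 − (-1)·1 = -8.
So Q(n) = -1n² − 8, and Q(8) = -72.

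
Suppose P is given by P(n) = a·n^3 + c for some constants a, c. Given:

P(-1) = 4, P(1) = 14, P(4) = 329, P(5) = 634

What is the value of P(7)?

From P(-1) = 4 and P(1) = 14: -1a + c = 4 and 1a + c = 14.
Subtracting: 2a = 10, so a = 5; then c = 4 − 5·(-1) = 9.
So P(n) = 5n³ + 9, and P(7) = 1724.

1724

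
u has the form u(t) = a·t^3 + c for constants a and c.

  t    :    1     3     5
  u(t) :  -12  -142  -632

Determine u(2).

From u(1) = -12 and u(3) = -142: 1a + c = -12 and 27a + c = -142.
Subtracting: 26a = -130, so a = -5; then c = -12 − (-5)·1 = -7.
So u(t) = -5t³ − 7, and u(2) = -47.

-47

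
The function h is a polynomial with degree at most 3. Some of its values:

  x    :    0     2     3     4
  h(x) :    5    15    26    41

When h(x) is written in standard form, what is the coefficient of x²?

Write h(x) = ax³ + bx² + cx + d; the 4 given values yield a linear system in the 4 coefficients.
Solving, the leading coefficient vanishes, and h(x) = 2x² + x + 5.
The coefficient of x² is 2.

2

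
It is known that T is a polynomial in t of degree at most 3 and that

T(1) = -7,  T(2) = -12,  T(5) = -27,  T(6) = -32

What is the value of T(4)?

Write T(t) = at³ + bt² + ct + d; the 4 given values yield a linear system in the 4 coefficients.
Solving, the top 2 coefficients vanish, and T(t) = -5t - 2.
Then T(4) = -22.

-22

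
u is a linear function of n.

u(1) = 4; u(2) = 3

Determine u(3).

2

Write u(n) = an + b; the 2 given values yield a linear system in the 2 coefficients.
Solving, u(n) = -n + 5.
Then u(3) = 2.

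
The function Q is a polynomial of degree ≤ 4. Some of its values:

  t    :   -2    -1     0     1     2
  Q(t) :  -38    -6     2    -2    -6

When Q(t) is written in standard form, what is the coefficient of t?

0

First differences: 32, 8, -4, -4. Second differences: -24, -12, 0. Third differences: 12, 12.
Level-3 differences are constant, so Q has degree 3.
Fitting a degree-3 polynomial gives Q(t) = 2t³ - 6t² + 2.
The coefficient of t is 0.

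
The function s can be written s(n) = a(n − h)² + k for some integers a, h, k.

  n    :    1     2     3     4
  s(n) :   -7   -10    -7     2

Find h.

2

First differences -3, 3, 9; second difference 6 = 2a, so a = 3.
Expanding, the n-coefficient is −2ah = -6h; matching it to the data gives h = 2, and then k = -10.
So s(n) = 3(n − 2)² − 10.
Hence h = 2.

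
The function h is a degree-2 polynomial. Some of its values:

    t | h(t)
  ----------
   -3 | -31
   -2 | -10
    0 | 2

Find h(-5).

-103

Write h(t) = at² + bt + c; the 3 given values yield a linear system in the 3 coefficients.
Solving, h(t) = -5t² - 4t + 2.
Then h(-5) = -103.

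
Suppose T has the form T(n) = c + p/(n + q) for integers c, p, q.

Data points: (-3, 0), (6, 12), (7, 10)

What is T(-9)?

2

(T(n) − c)(n + q) = p for each data point; the three points give a linear system in c and q, then p follows.
Solving: c = 4, q = -3, p = 24, so T(n) = 4 + 24/(n − 3).
Then T(-9) = 4 + 24/(-12) = 2.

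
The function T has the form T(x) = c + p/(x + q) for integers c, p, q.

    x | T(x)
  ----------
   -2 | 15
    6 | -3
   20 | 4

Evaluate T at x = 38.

(T(x) − c)(x + q) = p for each data point; the three points give a linear system in c and q, then p follows.
Solving: c = 6, q = -2, p = -36, so T(x) = 6 − 36/(x − 2).
Then T(38) = 6 − 36/36 = 5.

5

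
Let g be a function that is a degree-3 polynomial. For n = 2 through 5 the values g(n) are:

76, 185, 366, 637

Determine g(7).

Write g(n) = an³ + bn² + cn + d; the 4 given values yield a linear system in the 4 coefficients.
Solving, g(n) = 3n³ + 9n² + 7n + 2.
Then g(7) = 1521.

1521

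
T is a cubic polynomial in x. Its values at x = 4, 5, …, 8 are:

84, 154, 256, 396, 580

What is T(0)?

Write T(x) = ax³ + bx² + cx + d; the 5 given values yield a linear system in the 4 coefficients.
Solving, T(x) = x³ + x² + 4.
The constant term is T(0) = 4.

4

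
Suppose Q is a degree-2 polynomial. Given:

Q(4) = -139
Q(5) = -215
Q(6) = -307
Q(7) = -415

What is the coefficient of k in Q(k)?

-4

First differences: -76, -92, -108. Second differences: -16, -16.
Level-2 differences are constant, so Q has degree 2.
Fitting a degree-2 polynomial gives Q(k) = -8k² - 4k + 5.
The coefficient of k is -4.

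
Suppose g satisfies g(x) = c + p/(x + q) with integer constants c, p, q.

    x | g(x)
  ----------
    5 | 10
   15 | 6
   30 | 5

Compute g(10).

7

(g(x) − c)(x + q) = p for each data point; the three points give a linear system in c and q, then p follows.
Solving: c = 4, q = 0, p = 30, so g(x) = 4 + 30/(x + 0).
Then g(10) = 4 + 30/10 = 7.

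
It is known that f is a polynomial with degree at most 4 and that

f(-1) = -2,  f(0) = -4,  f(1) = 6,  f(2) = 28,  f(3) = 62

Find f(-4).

First differences: -2, 10, 22, 34. Second differences: 12, 12, 12.
Level-2 differences are constant, so f has degree 2.
Fitting a degree-2 polynomial gives f(m) = 6m² + 4m - 4.
Then f(-4) = 76.

76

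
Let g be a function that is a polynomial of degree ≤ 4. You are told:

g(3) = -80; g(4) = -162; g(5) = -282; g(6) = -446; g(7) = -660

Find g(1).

Write g(t) = at^4 + bt³ + ct² + dt + e; the 5 given values yield a linear system in the 5 coefficients.
Solving, the leading coefficient vanishes, and g(t) = -t³ - 7t² + 4t - 2.
Then g(1) = -6.

-6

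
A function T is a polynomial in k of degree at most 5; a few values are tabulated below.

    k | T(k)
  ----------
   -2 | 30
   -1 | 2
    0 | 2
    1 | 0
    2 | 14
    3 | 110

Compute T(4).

402

Write T(k) = ak^5 + bk^4 + ck³ + dk² + ek + p; the 6 given values yield a linear system in the 6 coefficients.
Solving, the leading coefficient vanishes, and T(k) = 2k^4 - k³ - 3k² + 2.
Then T(4) = 402.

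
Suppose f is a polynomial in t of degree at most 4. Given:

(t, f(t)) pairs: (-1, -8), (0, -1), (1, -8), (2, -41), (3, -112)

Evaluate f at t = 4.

First differences: 7, -7, -33, -71. Second differences: -14, -26, -38. Third differences: -12, -12.
Level-3 differences are constant, so f has degree 3.
Fitting a degree-3 polynomial gives f(t) = -2t³ - 7t² + 2t - 1.
Then f(4) = -233.

-233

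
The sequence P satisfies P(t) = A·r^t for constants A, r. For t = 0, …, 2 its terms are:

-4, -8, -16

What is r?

2

Consecutive ratio: -8/(-4) = 2, and -16/(-8) = 2, so r = 2.
Then A·2^0 = -4 gives A = -4, and P(t) = -4·2^t.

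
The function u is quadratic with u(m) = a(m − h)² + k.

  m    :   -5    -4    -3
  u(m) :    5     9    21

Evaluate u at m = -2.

41

First differences 4, 12; second difference 8 = 2a, so a = 4.
Expanding, the m-coefficient is −2ah = -8h; matching it to the data gives h = -5, and then k = 5.
So u(m) = 4(m + 5)² + 5.
u(-2) = 4·3² + 5 = 41.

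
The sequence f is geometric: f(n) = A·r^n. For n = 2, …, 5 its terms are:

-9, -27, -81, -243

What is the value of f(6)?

-729

Consecutive ratio: -27/(-9) = 3, and -81/(-27) = 3, so r = 3.
Then A·3^2 = -9 gives A = -1, and f(n) = -1·3^n.
f(6) = -1·3^6 = -729.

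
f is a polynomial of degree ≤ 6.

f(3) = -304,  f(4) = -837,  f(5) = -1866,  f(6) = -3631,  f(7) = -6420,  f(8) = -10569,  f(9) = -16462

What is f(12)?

First differences: -533, -1029, -1765, -2789, -4149, -5893. Second differences: -496, -736, -1024, -1360, -1744. Third differences: -240, -288, -336, -384. Fourth differences: -48, -48, -48.
Level-4 differences are constant, so f has degree 4.
Fitting a degree-4 polynomial gives f(m) = -2m^4 - 4m³ - 6m² + 7m - 1.
Then f(12) = -49165.

-49165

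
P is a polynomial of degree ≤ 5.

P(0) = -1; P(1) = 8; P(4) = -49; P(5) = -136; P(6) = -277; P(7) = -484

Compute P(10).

-1621

Write P(n) = an^5 + bn^4 + cn³ + dn² + en + p; the 6 given values yield a linear system in the 6 coefficients.
Solving, the top 2 coefficients vanish, and P(n) = -2n³ + 3n² + 8n - 1.
Then P(10) = -1621.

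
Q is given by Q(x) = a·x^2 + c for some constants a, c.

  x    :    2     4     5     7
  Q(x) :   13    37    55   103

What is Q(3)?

23

From Q(2) = 13 and Q(4) = 37: 4a + c = 13 and 16a + c = 37.
Subtracting: 12a = 24, so a = 2; then c = 13 − 2·4 = 5.
So Q(x) = 2x² + 5, and Q(3) = 23.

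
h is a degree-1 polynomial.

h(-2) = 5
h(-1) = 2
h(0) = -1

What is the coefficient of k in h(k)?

First differences: -3, -3.
Level-1 differences are constant, so h has degree 1.
Fitting a degree-1 polynomial gives h(k) = -3k - 1.
The coefficient of k is -3.

-3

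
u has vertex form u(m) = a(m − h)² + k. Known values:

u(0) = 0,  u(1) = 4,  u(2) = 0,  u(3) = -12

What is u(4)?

First differences 4, -4, -12; second difference -8 = 2a, so a = -4.
Expanding, the m-coefficient is −2ah = 8h; matching it to the data gives h = 1, and then k = 4.
So u(m) = -4(m − 1)² + 4.
u(4) = -4·3² + 4 = -32.

-32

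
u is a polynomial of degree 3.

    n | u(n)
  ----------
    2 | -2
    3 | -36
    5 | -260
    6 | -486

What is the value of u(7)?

Write u(n) = an³ + bn² + cn + d; the 4 given values yield a linear system in the 4 coefficients.
Solving, u(n) = -3n³ + 4n² + 3n.
Then u(7) = -812.

-812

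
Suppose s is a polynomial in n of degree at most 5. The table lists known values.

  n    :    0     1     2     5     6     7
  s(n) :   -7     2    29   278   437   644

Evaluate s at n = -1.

Write s(n) = an^5 + bn^4 + cn³ + dn² + en + p; the 6 given values yield a linear system in the 6 coefficients.
Solving, the top 2 coefficients vanish, and s(n) = n³ + 6n² + 2n - 7.
Then s(-1) = -4.

-4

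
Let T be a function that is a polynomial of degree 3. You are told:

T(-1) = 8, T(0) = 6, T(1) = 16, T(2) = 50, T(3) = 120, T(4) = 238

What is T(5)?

416

Write T(m) = am³ + bm² + cm + d; the 6 given values yield a linear system in the 4 coefficients.
Solving, T(m) = 2m³ + 6m² + 2m + 6.
Then T(5) = 416.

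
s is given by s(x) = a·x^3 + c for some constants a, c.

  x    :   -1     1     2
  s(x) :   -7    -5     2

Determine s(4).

From s(-1) = -7 and s(1) = -5: -1a + c = -7 and 1a + c = -5.
Subtracting: 2a = 2, so a = 1; then c = -7 − 1·(-1) = -6.
So s(x) = 1x³ − 6, and s(4) = 58.

58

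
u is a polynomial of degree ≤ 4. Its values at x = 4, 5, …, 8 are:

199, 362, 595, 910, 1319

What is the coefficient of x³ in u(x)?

2

First differences: 163, 233, 315, 409. Second differences: 70, 82, 94. Third differences: 12, 12.
Level-3 differences are constant, so u has degree 3.
Fitting a degree-3 polynomial gives u(x) = 2x³ + 5x² - 4x + 7.
The coefficient of x³ is 2.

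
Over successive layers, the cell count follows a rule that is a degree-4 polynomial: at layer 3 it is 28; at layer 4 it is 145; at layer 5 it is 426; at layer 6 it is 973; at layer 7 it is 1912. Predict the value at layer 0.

Write the value at k as s(k).
Write s(k) = ak^4 + bk³ + ck² + dk + e; the 5 given values yield a linear system in the 5 coefficients.
Solving, s(k) = k^4 - k³ - 3k² + 1.
Then s(0) = 1.

1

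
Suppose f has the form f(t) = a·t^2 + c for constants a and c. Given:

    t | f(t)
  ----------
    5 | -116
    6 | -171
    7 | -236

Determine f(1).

From f(5) = -116 and f(6) = -171: 25a + c = -116 and 36a + c = -171.
Subtracting: 11a = -55, so a = -5; then c = -116 − (-5)·25 = 9.
So f(t) = -5t² + 9, and f(1) = 4.

4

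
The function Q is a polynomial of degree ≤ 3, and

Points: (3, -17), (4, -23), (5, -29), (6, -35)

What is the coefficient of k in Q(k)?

First differences: -6, -6, -6.
Level-1 differences are constant, so Q has degree 1.
Fitting a degree-1 polynomial gives Q(k) = -6k + 1.
The coefficient of k is -6.

-6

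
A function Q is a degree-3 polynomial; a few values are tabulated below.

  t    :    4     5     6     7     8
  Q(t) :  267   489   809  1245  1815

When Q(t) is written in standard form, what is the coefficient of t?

First differences: 222, 320, 436, 570. Second differences: 98, 116, 134. Third differences: 18, 18.
Level-3 differences are constant, so Q has degree 3.
Fitting a degree-3 polynomial gives Q(t) = 3t³ + 4t² + 3t - 1.
The coefficient of t is 3.

3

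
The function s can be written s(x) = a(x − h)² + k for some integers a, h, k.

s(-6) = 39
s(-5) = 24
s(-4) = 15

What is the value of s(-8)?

87

First differences -15, -9; second difference 6 = 2a, so a = 3.
Expanding, the x-coefficient is −2ah = -6h; matching it to the data gives h = -3, and then k = 12.
So s(x) = 3(x + 3)² + 12.
s(-8) = 3·(-5)² + 12 = 87.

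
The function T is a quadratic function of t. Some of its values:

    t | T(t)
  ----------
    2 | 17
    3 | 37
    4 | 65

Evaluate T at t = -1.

Write T(t) = at² + bt + c; the 3 given values yield a linear system in the 3 coefficients.
Solving, T(t) = 4t² + 1.
Then T(-1) = 5.

5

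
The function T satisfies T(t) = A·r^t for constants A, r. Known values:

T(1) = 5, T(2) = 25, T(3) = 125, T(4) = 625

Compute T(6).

15625

Consecutive ratio: 25/5 = 5, and 125/25 = 5, so r = 5.
Then A·5^1 = 5 gives A = 1, and T(t) = 1·5^t.
T(6) = 1·5^6 = 15625.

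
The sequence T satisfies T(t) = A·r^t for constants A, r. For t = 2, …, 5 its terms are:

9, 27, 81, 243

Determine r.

Consecutive ratio: 27/9 = 3, and 81/27 = 3, so r = 3.
Then A·3^2 = 9 gives A = 1, and T(t) = 1·3^t.

3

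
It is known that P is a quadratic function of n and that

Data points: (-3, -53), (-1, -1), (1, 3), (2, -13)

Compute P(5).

Write P(n) = an² + bn + c; the 4 given values yield a linear system in the 3 coefficients.
Solving, P(n) = -6n² + 2n + 7.
Then P(5) = -133.

-133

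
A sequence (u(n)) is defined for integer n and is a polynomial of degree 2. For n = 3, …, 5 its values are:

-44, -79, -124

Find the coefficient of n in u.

0

Write u(n) = an² + bn + c; the 3 given values yield a linear system in the 3 coefficients.
Solving, u(n) = -5n² + 1.
The coefficient of n is 0.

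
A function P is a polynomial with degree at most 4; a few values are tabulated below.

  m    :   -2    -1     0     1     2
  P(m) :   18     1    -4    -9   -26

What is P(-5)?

261

First differences: -17, -5, -5, -17. Second differences: 12, 0, -12. Third differences: -12, -12.
Level-3 differences are constant, so P has degree 3.
Fitting a degree-3 polynomial gives P(m) = -2m³ - 3m - 4.
Then P(-5) = 261.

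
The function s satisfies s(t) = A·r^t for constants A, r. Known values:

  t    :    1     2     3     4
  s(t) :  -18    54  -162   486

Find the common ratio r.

-3

Consecutive ratio: 54/(-18) = -3, and -162/54 = -3, so r = -3.
Then A·(-3)^1 = -18 gives A = 6, and s(t) = 6·(-3)^t.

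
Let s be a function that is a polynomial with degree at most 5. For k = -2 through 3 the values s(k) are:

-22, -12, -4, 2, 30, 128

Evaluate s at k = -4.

First differences: 10, 8, 6, 28, 98. Second differences: -2, -2, 22, 70. Third differences: 0, 24, 48. Fourth differences: 24, 24.
Level-4 differences are constant, so s has degree 4.
Fitting a degree-4 polynomial gives s(k) = k^4 + 2k³ - 2k² + 5k - 4.
Then s(-4) = 72.

72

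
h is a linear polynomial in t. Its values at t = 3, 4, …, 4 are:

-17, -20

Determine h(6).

-26

Write h(t) = at + b; the 2 given values yield a linear system in the 2 coefficients.
Solving, h(t) = -3t - 8.
Then h(6) = -26.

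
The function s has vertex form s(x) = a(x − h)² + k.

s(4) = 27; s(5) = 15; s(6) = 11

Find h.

6

First differences -12, -4; second difference 8 = 2a, so a = 4.
Expanding, the x-coefficient is −2ah = -8h; matching it to the data gives h = 6, and then k = 11.
So s(x) = 4(x − 6)² + 11.
Hence h = 6.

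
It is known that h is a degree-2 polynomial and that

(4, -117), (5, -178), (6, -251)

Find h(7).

-336

Write h(x) = ax² + bx + c; the 3 given values yield a linear system in the 3 coefficients.
Solving, h(x) = -6x² - 7x + 7.
Then h(7) = -336.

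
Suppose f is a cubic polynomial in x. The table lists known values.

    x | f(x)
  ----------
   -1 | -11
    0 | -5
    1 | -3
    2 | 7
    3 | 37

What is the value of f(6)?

367

Write f(x) = ax³ + bx² + cx + d; the 5 given values yield a linear system in the 4 coefficients.
Solving, f(x) = 2x³ - 2x² + 2x - 5.
Then f(6) = 367.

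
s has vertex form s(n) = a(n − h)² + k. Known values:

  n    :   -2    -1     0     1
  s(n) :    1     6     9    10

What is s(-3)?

First differences 5, 3, 1; second difference -2 = 2a, so a = -1.
Expanding, the n-coefficient is −2ah = 2h; matching it to the data gives h = 1, and then k = 10.
So s(n) = -1(n − 1)² + 10.
s(-3) = -1·(-4)² + 10 = -6.

-6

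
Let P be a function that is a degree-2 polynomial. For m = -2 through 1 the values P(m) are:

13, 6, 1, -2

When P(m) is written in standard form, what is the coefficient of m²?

First differences: -7, -5, -3. Second differences: 2, 2.
Level-2 differences are constant, so P has degree 2.
Fitting a degree-2 polynomial gives P(m) = m² - 4m + 1.
The coefficient of m² is 1.

1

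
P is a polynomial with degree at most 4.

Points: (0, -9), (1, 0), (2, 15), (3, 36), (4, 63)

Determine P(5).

First differences: 9, 15, 21, 27. Second differences: 6, 6, 6.
Level-2 differences are constant, so P has degree 2.
Extending the table by one column gives the next first difference 33, so P(5) = 63 + 33 = 96.

96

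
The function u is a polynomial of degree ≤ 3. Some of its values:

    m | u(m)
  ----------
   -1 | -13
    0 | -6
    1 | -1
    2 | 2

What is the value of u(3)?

3

Write u(m) = am³ + bm² + cm + d; the 4 given values yield a linear system in the 4 coefficients.
Solving, the leading coefficient vanishes, and u(m) = -m² + 6m - 6.
Then u(3) = 3.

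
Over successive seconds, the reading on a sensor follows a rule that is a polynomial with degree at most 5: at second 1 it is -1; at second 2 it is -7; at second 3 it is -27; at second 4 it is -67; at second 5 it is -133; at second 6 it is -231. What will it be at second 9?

-777

Write the value at n as h(n).
Write h(n) = an^5 + bn^4 + cn³ + dn² + en + p; the 6 given values yield a linear system in the 6 coefficients.
Solving, the top 2 coefficients vanish, and h(n) = -n³ - n² + 4n - 3.
Then h(9) = -777.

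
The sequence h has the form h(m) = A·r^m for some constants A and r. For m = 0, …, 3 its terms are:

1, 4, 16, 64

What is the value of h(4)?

Consecutive ratio: 4/1 = 4, and 16/4 = 4, so r = 4.
Then A·4^0 = 1 gives A = 1, and h(m) = 1·4^m.
h(4) = 1·4^4 = 256.

256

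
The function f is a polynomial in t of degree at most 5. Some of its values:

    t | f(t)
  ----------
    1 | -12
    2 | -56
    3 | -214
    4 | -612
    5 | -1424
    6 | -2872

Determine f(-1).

-2

First differences: -44, -158, -398, -812, -1448. Second differences: -114, -240, -414, -636. Third differences: -126, -174, -222. Fourth differences: -48, -48.
Level-4 differences are constant, so f has degree 4.
Fitting a degree-4 polynomial gives f(t) = -2t^4 - t³ - t² - 4t - 4.
Then f(-1) = -2.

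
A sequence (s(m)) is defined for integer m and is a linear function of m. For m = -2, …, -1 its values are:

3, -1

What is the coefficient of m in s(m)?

-4

Write s(m) = am + b; the 2 given values yield a linear system in the 2 coefficients.
Solving, s(m) = -4m - 5.
The coefficient of m is -4.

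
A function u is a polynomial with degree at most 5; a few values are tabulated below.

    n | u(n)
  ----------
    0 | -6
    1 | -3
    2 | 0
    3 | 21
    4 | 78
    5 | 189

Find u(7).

645

First differences: 3, 3, 21, 57, 111. Second differences: 0, 18, 36, 54. Third differences: 18, 18, 18.
Level-3 differences are constant, so u has degree 3.
Fitting a degree-3 polynomial gives u(n) = 3n³ - 9n² + 9n - 6.
Then u(7) = 645.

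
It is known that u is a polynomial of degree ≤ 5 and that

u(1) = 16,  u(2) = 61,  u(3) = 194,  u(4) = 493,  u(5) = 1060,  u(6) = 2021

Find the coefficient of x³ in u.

First differences: 45, 133, 299, 567, 961. Second differences: 88, 166, 268, 394. Third differences: 78, 102, 126. Fourth differences: 24, 24.
Level-4 differences are constant, so u has degree 4.
Fitting a degree-4 polynomial gives u(x) = x^4 + 3x³ + x² + 6x + 5.
The coefficient of x³ is 3.

3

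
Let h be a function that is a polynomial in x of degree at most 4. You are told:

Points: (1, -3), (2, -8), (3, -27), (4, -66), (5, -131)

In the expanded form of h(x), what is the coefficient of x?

First differences: -5, -19, -39, -65. Second differences: -14, -20, -26. Third differences: -6, -6.
Level-3 differences are constant, so h has degree 3.
Fitting a degree-3 polynomial gives h(x) = -x³ - x² + 5x - 6.
The coefficient of x is 5.

5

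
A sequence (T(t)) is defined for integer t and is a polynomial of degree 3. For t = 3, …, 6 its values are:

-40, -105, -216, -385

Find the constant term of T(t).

Write T(t) = at³ + bt² + ct + d; the 4 given values yield a linear system in the 4 coefficients.
Solving, T(t) = -2t³ + t² + 2t - 1.
The constant term is T(0) = -1.

-1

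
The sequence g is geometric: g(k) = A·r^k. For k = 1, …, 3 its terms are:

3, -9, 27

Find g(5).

Consecutive ratio: -9/3 = -3, and 27/(-9) = -3, so r = -3.
Then A·(-3)^1 = 3 gives A = -1, and g(k) = -1·(-3)^k.
g(5) = -1·(-3)^5 = 243.

243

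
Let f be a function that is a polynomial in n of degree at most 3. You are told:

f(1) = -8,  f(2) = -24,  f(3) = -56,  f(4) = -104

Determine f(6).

-248

Write f(n) = an³ + bn² + cn + d; the 4 given values yield a linear system in the 4 coefficients.
Solving, the leading coefficient vanishes, and f(n) = -8n² + 8n - 8.
Then f(6) = -248.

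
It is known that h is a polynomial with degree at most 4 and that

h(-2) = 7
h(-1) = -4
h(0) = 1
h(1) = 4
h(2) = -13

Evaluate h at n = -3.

First differences: -11, 5, 3, -17. Second differences: 16, -2, -20. Third differences: -18, -18.
Level-3 differences are constant, so h has degree 3.
Fitting a degree-3 polynomial gives h(n) = -3n³ - n² + 7n + 1.
Then h(-3) = 52.

52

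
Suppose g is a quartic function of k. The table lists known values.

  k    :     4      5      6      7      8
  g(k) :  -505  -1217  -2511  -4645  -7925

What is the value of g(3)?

Write g(k) = ak^4 + bk³ + ck² + dk + e; the 5 given values yield a linear system in the 5 coefficients.
Solving, g(k) = -2k^4 + k³ - 4k² + k + 3.
Then g(3) = -165.

-165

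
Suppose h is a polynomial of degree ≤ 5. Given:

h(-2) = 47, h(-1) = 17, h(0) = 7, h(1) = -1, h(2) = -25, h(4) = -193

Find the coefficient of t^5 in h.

0

Write h(t) = at^5 + bt^4 + ct³ + dt² + et + p; the 6 given values yield a linear system in the 6 coefficients.
Solving, the top 2 coefficients vanish, and h(t) = -3t³ + t² - 6t + 7.
The coefficient of t^5 is 0.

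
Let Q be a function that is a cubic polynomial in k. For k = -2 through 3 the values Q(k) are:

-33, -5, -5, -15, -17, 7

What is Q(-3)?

First differences: 28, 0, -10, -2, 24. Second differences: -28, -10, 8, 26. Third differences: 18, 18, 18.
Level-3 differences are constant, so Q has degree 3.
Fitting a degree-3 polynomial gives Q(k) = 3k³ - 5k² - 8k - 5.
Then Q(-3) = -107.

-107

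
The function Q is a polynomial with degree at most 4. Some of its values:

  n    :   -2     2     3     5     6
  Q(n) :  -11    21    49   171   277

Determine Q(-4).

-63

Write Q(n) = an^4 + bn³ + cn² + dn + e; the 5 given values yield a linear system in the 5 coefficients.
Solving, the leading coefficient vanishes, and Q(n) = n³ + n² + 4n + 1.
Then Q(-4) = -63.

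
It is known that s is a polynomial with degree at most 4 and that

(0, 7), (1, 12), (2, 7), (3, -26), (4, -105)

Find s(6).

-473

Write s(m) = am^4 + bm³ + cm² + dm + e; the 5 given values yield a linear system in the 5 coefficients.
Solving, the leading coefficient vanishes, and s(m) = -3m³ + 4m² + 4m + 7.
Then s(6) = -473.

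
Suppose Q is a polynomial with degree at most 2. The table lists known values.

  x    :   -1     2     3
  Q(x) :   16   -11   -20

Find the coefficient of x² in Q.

0

Write Q(x) = ax² + bx + c; the 3 given values yield a linear system in the 3 coefficients.
Solving, the leading coefficient vanishes, and Q(x) = -9x + 7.
The coefficient of x² is 0.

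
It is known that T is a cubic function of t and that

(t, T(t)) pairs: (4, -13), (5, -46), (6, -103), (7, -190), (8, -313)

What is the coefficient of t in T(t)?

1

Write T(t) = at³ + bt² + ct + d; the 5 given values yield a linear system in the 4 coefficients.
Solving, T(t) = -t³ + 3t² + t - 1.
The coefficient of t is 1.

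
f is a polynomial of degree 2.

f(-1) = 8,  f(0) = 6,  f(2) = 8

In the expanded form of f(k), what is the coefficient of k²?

Write f(k) = ak² + bk + c; the 3 given values yield a linear system in the 3 coefficients.
Solving, f(k) = k² - k + 6.
The coefficient of k² is 1.

1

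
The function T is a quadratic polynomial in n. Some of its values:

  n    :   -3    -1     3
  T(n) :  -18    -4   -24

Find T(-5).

Write T(n) = an² + bn + c; the 3 given values yield a linear system in the 3 coefficients.
Solving, T(n) = -2n² - n - 3.
Then T(-5) = -48.

-48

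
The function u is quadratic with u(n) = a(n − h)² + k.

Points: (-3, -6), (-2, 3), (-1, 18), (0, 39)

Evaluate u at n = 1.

66

First differences 9, 15, 21; second difference 6 = 2a, so a = 3.
Expanding, the n-coefficient is −2ah = -6h; matching it to the data gives h = -4, and then k = -9.
So u(n) = 3(n + 4)² − 9.
u(1) = 3·5² − 9 = 66.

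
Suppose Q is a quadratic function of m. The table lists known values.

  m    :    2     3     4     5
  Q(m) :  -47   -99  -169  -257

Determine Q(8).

Write Q(m) = am² + bm + c; the 4 given values yield a linear system in the 3 coefficients.
Solving, Q(m) = -9m² - 7m + 3.
Then Q(8) = -629.

-629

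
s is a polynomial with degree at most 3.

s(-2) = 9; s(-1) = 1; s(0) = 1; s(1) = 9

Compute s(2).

First differences: -8, 0, 8. Second differences: 8, 8.
Level-2 differences are constant, so s has degree 2.
Fitting a degree-2 polynomial gives s(k) = 4k² + 4k + 1.
Then s(2) = 25.

25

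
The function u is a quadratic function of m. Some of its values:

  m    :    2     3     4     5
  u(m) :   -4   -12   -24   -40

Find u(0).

0

First differences: -8, -12, -16. Second differences: -4, -4.
Level-2 differences are constant, so u has degree 2.
Fitting a degree-2 polynomial gives u(m) = -2m² + 2m.
Then u(0) = 0.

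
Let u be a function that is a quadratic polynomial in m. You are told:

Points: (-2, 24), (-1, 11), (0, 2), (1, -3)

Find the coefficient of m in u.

-7

First differences: -13, -9, -5. Second differences: 4, 4.
Level-2 differences are constant, so u has degree 2.
Fitting a degree-2 polynomial gives u(m) = 2m² - 7m + 2.
The coefficient of m is -7.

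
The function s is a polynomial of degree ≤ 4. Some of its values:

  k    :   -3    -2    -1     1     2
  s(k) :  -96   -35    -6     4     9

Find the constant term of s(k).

3

Write s(k) = ak^4 + bk³ + ck² + dk + e; the 5 given values yield a linear system in the 5 coefficients.
Solving, the leading coefficient vanishes, and s(k) = 2k³ - 4k² + 3k + 3.
The constant term is s(0) = 3.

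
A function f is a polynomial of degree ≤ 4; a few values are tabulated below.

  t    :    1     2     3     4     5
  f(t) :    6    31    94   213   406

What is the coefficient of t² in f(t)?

1

Write f(t) = at^4 + bt³ + ct² + dt + e; the 5 given values yield a linear system in the 5 coefficients.
Solving, the leading coefficient vanishes, and f(t) = 3t³ + t² + t + 1.
The coefficient of t² is 1.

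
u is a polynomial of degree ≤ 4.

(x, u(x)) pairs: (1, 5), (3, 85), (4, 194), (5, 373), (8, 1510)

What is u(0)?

Write u(x) = ax^4 + bx³ + cx² + dx + e; the 5 given values yield a linear system in the 5 coefficients.
Solving, the leading coefficient vanishes, and u(x) = 3x³ - x² + 5x - 2.
Then u(0) = -2.

-2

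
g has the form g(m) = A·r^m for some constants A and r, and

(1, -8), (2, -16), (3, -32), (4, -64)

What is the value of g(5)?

-128

Consecutive ratio: -16/(-8) = 2, and -32/(-16) = 2, so r = 2.
Then A·2^1 = -8 gives A = -4, and g(m) = -4·2^m.
g(5) = -4·2^5 = -128.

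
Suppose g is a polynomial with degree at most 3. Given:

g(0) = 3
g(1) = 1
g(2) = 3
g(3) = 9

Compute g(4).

19

First differences: -2, 2, 6. Second differences: 4, 4.
Level-2 differences are constant, so g has degree 2.
Fitting a degree-2 polynomial gives g(t) = 2t² - 4t + 3.
Then g(4) = 19.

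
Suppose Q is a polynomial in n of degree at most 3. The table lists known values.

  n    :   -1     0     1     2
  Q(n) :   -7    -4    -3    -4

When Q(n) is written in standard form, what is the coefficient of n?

2

Write Q(n) = an³ + bn² + cn + d; the 4 given values yield a linear system in the 4 coefficients.
Solving, the leading coefficient vanishes, and Q(n) = -n² + 2n - 4.
The coefficient of n is 2.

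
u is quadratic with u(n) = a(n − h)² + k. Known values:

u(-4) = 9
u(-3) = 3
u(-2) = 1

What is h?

First differences -6, -2; second difference 4 = 2a, so a = 2.
Expanding, the n-coefficient is −2ah = -4h; matching it to the data gives h = -2, and then k = 1.
So u(n) = 2(n + 2)² + 1.
Hence h = -2.

-2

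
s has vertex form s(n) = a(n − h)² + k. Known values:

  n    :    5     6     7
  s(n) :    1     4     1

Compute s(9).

-23

First differences 3, -3; second difference -6 = 2a, so a = -3.
Expanding, the n-coefficient is −2ah = 6h; matching it to the data gives h = 6, and then k = 4.
So s(n) = -3(n − 6)² + 4.
s(9) = -3·3² + 4 = -23.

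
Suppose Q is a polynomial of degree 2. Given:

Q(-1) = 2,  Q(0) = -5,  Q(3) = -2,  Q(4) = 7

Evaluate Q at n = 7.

Write Q(n) = an² + bn + c; the 4 given values yield a linear system in the 3 coefficients.
Solving, Q(n) = 2n² - 5n - 5.
Then Q(7) = 58.

58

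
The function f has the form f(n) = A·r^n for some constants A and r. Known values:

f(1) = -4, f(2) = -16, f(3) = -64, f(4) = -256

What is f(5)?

-1024

Consecutive ratio: -16/(-4) = 4, and -64/(-16) = 4, so r = 4.
Then A·4^1 = -4 gives A = -1, and f(n) = -1·4^n.
f(5) = -1·4^5 = -1024.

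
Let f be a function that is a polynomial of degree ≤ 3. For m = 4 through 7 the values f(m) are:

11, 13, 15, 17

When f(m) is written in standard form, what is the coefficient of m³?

Write f(m) = am³ + bm² + cm + d; the 4 given values yield a linear system in the 4 coefficients.
Solving, the top 2 coefficients vanish, and f(m) = 2m + 3.
The coefficient of m³ is 0.

0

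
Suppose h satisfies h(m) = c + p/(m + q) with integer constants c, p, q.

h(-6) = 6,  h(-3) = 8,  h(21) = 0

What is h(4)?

-34

(h(m) − c)(m + q) = p for each data point; the three points give a linear system in c and q, then p follows.
Solving: c = 2, q = -3, p = -36, so h(m) = 2 − 36/(m − 3).
Then h(4) = 2 − 36/1 = -34.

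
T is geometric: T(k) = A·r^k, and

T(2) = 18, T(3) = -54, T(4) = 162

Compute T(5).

Consecutive ratio: -54/18 = -3, and 162/(-54) = -3, so r = -3.
Then A·(-3)^2 = 18 gives A = 2, and T(k) = 2·(-3)^k.
T(5) = 2·(-3)^5 = -486.

-486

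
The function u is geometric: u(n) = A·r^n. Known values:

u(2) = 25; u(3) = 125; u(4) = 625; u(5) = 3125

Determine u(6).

Consecutive ratio: 125/25 = 5, and 625/125 = 5, so r = 5.
Then A·5^2 = 25 gives A = 1, and u(n) = 1·5^n.
u(6) = 1·5^6 = 15625.

15625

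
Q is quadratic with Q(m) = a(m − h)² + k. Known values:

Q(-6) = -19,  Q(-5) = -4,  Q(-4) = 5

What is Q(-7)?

-40

First differences 15, 9; second difference -6 = 2a, so a = -3.
Expanding, the m-coefficient is −2ah = 6h; matching it to the data gives h = -3, and then k = 8.
So Q(m) = -3(m + 3)² + 8.
Q(-7) = -3·(-4)² + 8 = -40.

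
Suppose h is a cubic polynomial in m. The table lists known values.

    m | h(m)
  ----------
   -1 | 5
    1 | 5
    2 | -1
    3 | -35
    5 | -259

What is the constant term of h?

Write h(m) = am³ + bm² + cm + d; the 5 given values yield a linear system in the 4 coefficients.
Solving, h(m) = -3m³ + 4m² + 3m + 1.
The constant term is h(0) = 1.

1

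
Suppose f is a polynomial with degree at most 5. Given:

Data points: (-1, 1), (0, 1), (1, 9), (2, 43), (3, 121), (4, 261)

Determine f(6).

799

First differences: 0, 8, 34, 78, 140. Second differences: 8, 26, 44, 62. Third differences: 18, 18, 18.
Level-3 differences are constant, so f has degree 3.
Fitting a degree-3 polynomial gives f(k) = 3k³ + 4k² + k + 1.
Then f(6) = 799.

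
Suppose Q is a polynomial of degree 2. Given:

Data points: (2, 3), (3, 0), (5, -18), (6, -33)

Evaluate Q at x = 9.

Write Q(x) = ax² + bx + c; the 4 given values yield a linear system in the 3 coefficients.
Solving, Q(x) = -2x² + 7x - 3.
Then Q(9) = -102.

-102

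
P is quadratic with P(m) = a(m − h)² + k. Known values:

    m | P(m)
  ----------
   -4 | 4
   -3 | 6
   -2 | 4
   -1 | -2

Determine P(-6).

-12

First differences 2, -2, -6; second difference -4 = 2a, so a = -2.
Expanding, the m-coefficient is −2ah = 4h; matching it to the data gives h = -3, and then k = 6.
So P(m) = -2(m + 3)² + 6.
P(-6) = -2·(-3)² + 6 = -12.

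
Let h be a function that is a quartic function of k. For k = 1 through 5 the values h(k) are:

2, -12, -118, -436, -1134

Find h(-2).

Write h(k) = ak^4 + bk³ + ck² + dk + e; the 5 given values yield a linear system in the 5 coefficients.
Solving, h(k) = -2k^4 + 4k² + 4k - 4.
Then h(-2) = -28.

-28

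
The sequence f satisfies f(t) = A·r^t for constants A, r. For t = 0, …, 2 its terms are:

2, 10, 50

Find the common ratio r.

5

Consecutive ratio: 10/2 = 5, and 50/10 = 5, so r = 5.
Then A·5^0 = 2 gives A = 2, and f(t) = 2·5^t.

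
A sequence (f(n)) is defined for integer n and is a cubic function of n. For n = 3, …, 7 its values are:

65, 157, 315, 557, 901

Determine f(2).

21

First differences: 92, 158, 242, 344. Second differences: 66, 84, 102. Third differences: 18, 18.
Level-3 differences are constant, so f has degree 3.
Fitting a degree-3 polynomial gives f(n) = 3n³ - 3n² + 2n + 5.
Then f(2) = 21.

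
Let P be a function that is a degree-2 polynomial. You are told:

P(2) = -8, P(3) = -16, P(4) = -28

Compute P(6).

Write P(m) = am² + bm + c; the 3 given values yield a linear system in the 3 coefficients.
Solving, P(m) = -2m² + 2m - 4.
Then P(6) = -64.

-64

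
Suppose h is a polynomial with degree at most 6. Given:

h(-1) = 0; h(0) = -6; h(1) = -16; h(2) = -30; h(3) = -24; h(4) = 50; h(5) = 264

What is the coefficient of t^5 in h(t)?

0

First differences: -6, -10, -14, 6, 74, 214. Second differences: -4, -4, 20, 68, 140. Third differences: 0, 24, 48, 72. Fourth differences: 24, 24, 24.
Level-4 differences are constant, so h has degree 4.
Fitting a degree-4 polynomial gives h(t) = t^4 - 2t³ - 3t² - 6t - 6.
The coefficient of t^5 is 0.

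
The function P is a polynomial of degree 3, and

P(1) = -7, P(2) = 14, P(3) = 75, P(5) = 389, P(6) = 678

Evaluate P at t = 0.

Write P(t) = at³ + bt² + ct + d; the 5 given values yield a linear system in the 4 coefficients.
Solving, P(t) = 3t³ + 2t² - 6t - 6.
Then P(0) = -6.

-6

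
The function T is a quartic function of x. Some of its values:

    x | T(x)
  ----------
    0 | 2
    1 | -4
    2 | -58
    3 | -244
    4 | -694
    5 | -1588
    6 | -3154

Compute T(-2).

-34

First differences: -6, -54, -186, -450, -894, -1566. Second differences: -48, -132, -264, -444, -672. Third differences: -84, -132, -180, -228. Fourth differences: -48, -48, -48.
Level-4 differences are constant, so T has degree 4.
Fitting a degree-4 polynomial gives T(x) = -2x^4 - 2x³ - 4x² + 2x + 2.
Then T(-2) = -34.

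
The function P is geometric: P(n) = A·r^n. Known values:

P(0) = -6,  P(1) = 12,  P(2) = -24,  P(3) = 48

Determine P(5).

192

Consecutive ratio: 12/(-6) = -2, and -24/12 = -2, so r = -2.
Then A·(-2)^0 = -6 gives A = -6, and P(n) = -6·(-2)^n.
P(5) = -6·(-2)^5 = 192.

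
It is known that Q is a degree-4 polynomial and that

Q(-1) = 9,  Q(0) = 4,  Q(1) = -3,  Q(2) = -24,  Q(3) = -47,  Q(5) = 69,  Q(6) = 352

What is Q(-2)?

48

Write Q(m) = am^4 + bm³ + cm² + dm + e; the 7 given values yield a linear system in the 5 coefficients.
Solving, Q(m) = m^4 - 4m³ - 2m² - 2m + 4.
Then Q(-2) = 48.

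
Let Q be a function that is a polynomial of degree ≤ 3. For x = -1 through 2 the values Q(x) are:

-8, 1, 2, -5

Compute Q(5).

-74

First differences: 9, 1, -7. Second differences: -8, -8.
Level-2 differences are constant, so Q has degree 2.
Fitting a degree-2 polynomial gives Q(x) = -4x² + 5x + 1.
Then Q(5) = -74.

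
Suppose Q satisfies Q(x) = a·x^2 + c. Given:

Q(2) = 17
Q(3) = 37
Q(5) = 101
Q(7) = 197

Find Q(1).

From Q(2) = 17 and Q(3) = 37: 4a + c = 17 and 9a + c = 37.
Subtracting: 5a = 20, so a = 4; then c = 17 − 4·4 = 1.
So Q(x) = 4x² + 1, and Q(1) = 5.

5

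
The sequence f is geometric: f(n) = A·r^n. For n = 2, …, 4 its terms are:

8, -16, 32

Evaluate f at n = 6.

Consecutive ratio: -16/8 = -2, and 32/(-16) = -2, so r = -2.
Then A·(-2)^2 = 8 gives A = 2, and f(n) = 2·(-2)^n.
f(6) = 2·(-2)^6 = 128.

128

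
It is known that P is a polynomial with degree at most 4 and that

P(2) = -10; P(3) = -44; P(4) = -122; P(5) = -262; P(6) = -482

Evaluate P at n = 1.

First differences: -34, -78, -140, -220. Second differences: -44, -62, -80. Third differences: -18, -18.
Level-3 differences are constant, so P has degree 3.
Fitting a degree-3 polynomial gives P(n) = -3n³ + 5n² - 2n - 2.
Then P(1) = -2.

-2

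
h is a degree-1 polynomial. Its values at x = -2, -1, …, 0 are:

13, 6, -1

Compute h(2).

First differences: -7, -7.
Level-1 differences are constant, so h has degree 1.
Fitting a degree-1 polynomial gives h(x) = -7x - 1.
Then h(2) = -15.

-15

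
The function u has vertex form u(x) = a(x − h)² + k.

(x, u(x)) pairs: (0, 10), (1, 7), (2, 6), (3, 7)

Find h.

First differences -3, -1, 1; second difference 2 = 2a, so a = 1.
Expanding, the x-coefficient is −2ah = -2h; matching it to the data gives h = 2, and then k = 6.
So u(x) = 1(x − 2)² + 6.
Hence h = 2.

2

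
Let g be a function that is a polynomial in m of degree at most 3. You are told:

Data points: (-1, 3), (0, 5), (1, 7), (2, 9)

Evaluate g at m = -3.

-1

Write g(m) = am³ + bm² + cm + d; the 4 given values yield a linear system in the 4 coefficients.
Solving, the top 2 coefficients vanish, and g(m) = 2m + 5.
Then g(-3) = -1.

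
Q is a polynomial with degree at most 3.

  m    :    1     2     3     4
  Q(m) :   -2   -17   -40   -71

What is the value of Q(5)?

-110

Write Q(m) = am³ + bm² + cm + d; the 4 given values yield a linear system in the 4 coefficients.
Solving, the leading coefficient vanishes, and Q(m) = -4m² - 3m + 5.
Then Q(5) = -110.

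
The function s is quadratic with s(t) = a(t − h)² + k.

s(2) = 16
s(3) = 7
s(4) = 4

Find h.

First differences -9, -3; second difference 6 = 2a, so a = 3.
Expanding, the t-coefficient is −2ah = -6h; matching it to the data gives h = 4, and then k = 4.
So s(t) = 3(t − 4)² + 4.
Hence h = 4.

4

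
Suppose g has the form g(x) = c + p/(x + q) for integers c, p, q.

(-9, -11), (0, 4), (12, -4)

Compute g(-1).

(g(x) − c)(x + q) = p for each data point; the three points give a linear system in c and q, then p follows.
Solving: c = -6, q = 3, p = 30, so g(x) = -6 + 30/(x + 3).
Then g(-1) = -6 + 30/2 = 9.

9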